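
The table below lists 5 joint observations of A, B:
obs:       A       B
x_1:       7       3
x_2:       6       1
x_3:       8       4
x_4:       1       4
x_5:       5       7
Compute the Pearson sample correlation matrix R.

Step 1 — column means:
  mean(A) = (7 + 6 + 8 + 1 + 5) / 5 = 27/5 = 5.4
  mean(B) = (3 + 1 + 4 + 4 + 7) / 5 = 19/5 = 3.8

Step 2 — sample variances and covariances s[i,j] = (1/(n-1)) · Σ_k (x_{k,i} - mean_i) · (x_{k,j} - mean_j), with n-1 = 4:
  s[A,A] = ((1.6)·(1.6) + (0.6)·(0.6) + (2.6)·(2.6) + (-4.4)·(-4.4) + (-0.4)·(-0.4)) / 4 = 29.2/4 = 7.3
  s[A,B] = ((1.6)·(-0.8) + (0.6)·(-2.8) + (2.6)·(0.2) + (-4.4)·(0.2) + (-0.4)·(3.2)) / 4 = -4.6/4 = -1.15
  s[B,B] = ((-0.8)·(-0.8) + (-2.8)·(-2.8) + (0.2)·(0.2) + (0.2)·(0.2) + (3.2)·(3.2)) / 4 = 18.8/4 = 4.7
  Sample standard deviations s_i = √(s[i,i]):
  s(A) = √(7.3) = 2.7019
  s(B) = √(4.7) = 2.1679

Step 3 — r_{ij} = s_{ij} / (s_i · s_j):
  r[A,A] = 1 (diagonal).
  r[A,B] = -1.15 / (2.7019 · 2.1679) = -1.15 / 5.8575 = -0.1963
  r[B,B] = 1 (diagonal).

R is symmetric with unit diagonal. Assembling:

R = [[1, -0.1963],
 [-0.1963, 1]]


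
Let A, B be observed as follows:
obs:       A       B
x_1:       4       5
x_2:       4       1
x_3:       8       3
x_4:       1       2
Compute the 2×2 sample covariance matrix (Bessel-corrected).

Step 1 — column means:
  mean(A) = (4 + 4 + 8 + 1) / 4 = 17/4 = 4.25
  mean(B) = (5 + 1 + 3 + 2) / 4 = 11/4 = 2.75

Step 2 — sample covariance S[i,j] = (1/(n-1)) · Σ_k (x_{k,i} - mean_i) · (x_{k,j} - mean_j), with n-1 = 3.
  S[A,A] = ((-0.25)·(-0.25) + (-0.25)·(-0.25) + (3.75)·(3.75) + (-3.25)·(-3.25)) / 3 = 24.75/3 = 8.25
  S[A,B] = ((-0.25)·(2.25) + (-0.25)·(-1.75) + (3.75)·(0.25) + (-3.25)·(-0.75)) / 3 = 3.25/3 = 1.0833
  S[B,B] = ((2.25)·(2.25) + (-1.75)·(-1.75) + (0.25)·(0.25) + (-0.75)·(-0.75)) / 3 = 8.75/3 = 2.9167

S is symmetric (S[j,i] = S[i,j]). Assembling:

S = [[8.25, 1.0833],
 [1.0833, 2.9167]]


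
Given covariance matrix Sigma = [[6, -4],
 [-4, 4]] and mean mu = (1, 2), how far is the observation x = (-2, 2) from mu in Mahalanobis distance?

Step 1 — centre the observation: (x - mu) = (-3, 0).

Step 2 — invert Sigma. det(Sigma) = 6·4 - (-4)² = 8.
  Sigma^{-1} = (1/det) · [[d, -b], [-b, a]] = [[0.5, 0.5],
 [0.5, 0.75]].

Step 3 — form the quadratic (x - mu)^T · Sigma^{-1} · (x - mu):
  Sigma^{-1} · (x - mu) = (-1.5, -1.5).
  (x - mu)^T · [Sigma^{-1} · (x - mu)] = (-3)·(-1.5) + (0)·(-1.5) = 4.5.

Step 4 — take square root: d = √(4.5) ≈ 2.1213.

d(x, mu) = √(4.5) ≈ 2.1213


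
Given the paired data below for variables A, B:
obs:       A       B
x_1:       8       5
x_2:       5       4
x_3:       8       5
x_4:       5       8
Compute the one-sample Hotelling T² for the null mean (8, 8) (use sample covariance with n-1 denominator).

Step 1 — sample mean vector:
  mean(A) = (8 + 5 + 8 + 5) / 4 = 26/4 = 6.5
  mean(B) = (5 + 4 + 5 + 8) / 4 = 22/4 = 5.5
  x̄ = (6.5, 5.5),  deviation x̄ - mu_0 = (6.5, 5.5) - (8, 8) = (-1.5, -2.5).

Step 2 — sample covariance matrix, S[i,j] = (1/(n-1)) · Σ_k (x_{k,i} - mean_i) · (x_{k,j} - mean_j), divisor n-1 = 3:
  S[A,A] = ((1.5)·(1.5) + (-1.5)·(-1.5) + (1.5)·(1.5) + (-1.5)·(-1.5)) / 3 = 9/3 = 3
  S[A,B] = ((1.5)·(-0.5) + (-1.5)·(-1.5) + (1.5)·(-0.5) + (-1.5)·(2.5)) / 3 = -3/3 = -1
  S[B,B] = ((-0.5)·(-0.5) + (-1.5)·(-1.5) + (-0.5)·(-0.5) + (2.5)·(2.5)) / 3 = 9/3 = 3
  S = [[3, -1],
 [-1, 3]].

Step 3 — invert S. det(S) = 3·3 - (-1)² = 8.
  S^{-1} = (1/det) · [[d, -b], [-b, a]] = [[0.375, 0.125],
 [0.125, 0.375]].

Step 4 — quadratic form (x̄ - mu_0)^T · S^{-1} · (x̄ - mu_0):
  S^{-1} · (x̄ - mu_0) = (-0.875, -1.125),
  (x̄ - mu_0)^T · [...] = (-1.5)·(-0.875) + (-2.5)·(-1.125) = 4.125.

Step 5 — scale by n: T² = 4 · 4.125 = 16.5.

T² ≈ 16.5


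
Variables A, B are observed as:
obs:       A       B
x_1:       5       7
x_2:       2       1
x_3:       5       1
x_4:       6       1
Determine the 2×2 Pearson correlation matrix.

Step 1 — column means:
  mean(A) = (5 + 2 + 5 + 6) / 4 = 18/4 = 4.5
  mean(B) = (7 + 1 + 1 + 1) / 4 = 10/4 = 2.5

Step 2 — sample variances and covariances s[i,j] = (1/(n-1)) · Σ_k (x_{k,i} - mean_i) · (x_{k,j} - mean_j), with n-1 = 3:
  s[A,A] = ((0.5)·(0.5) + (-2.5)·(-2.5) + (0.5)·(0.5) + (1.5)·(1.5)) / 3 = 9/3 = 3
  s[A,B] = ((0.5)·(4.5) + (-2.5)·(-1.5) + (0.5)·(-1.5) + (1.5)·(-1.5)) / 3 = 3/3 = 1
  s[B,B] = ((4.5)·(4.5) + (-1.5)·(-1.5) + (-1.5)·(-1.5) + (-1.5)·(-1.5)) / 3 = 27/3 = 9
  Sample standard deviations s_i = √(s[i,i]):
  s(A) = √(3) = 1.7321
  s(B) = √(9) = 3

Step 3 — r_{ij} = s_{ij} / (s_i · s_j):
  r[A,A] = 1 (diagonal).
  r[A,B] = 1 / (1.7321 · 3) = 1 / 5.1962 = 0.1925
  r[B,B] = 1 (diagonal).

R is symmetric with unit diagonal. Assembling:

R = [[1, 0.1925],
 [0.1925, 1]]


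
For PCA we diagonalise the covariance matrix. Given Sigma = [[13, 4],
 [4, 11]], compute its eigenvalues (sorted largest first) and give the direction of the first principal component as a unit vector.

Step 1 — characteristic polynomial of 2×2 Sigma:
  det(Sigma - λI) = λ² - trace · λ + det = 0.
  trace = 13 + 11 = 24, det = 13·11 - (4)² = 127.
Step 2 — discriminant:
  Δ = trace² - 4·det = 576 - 508 = 68.
Step 3 — eigenvalues:
  λ = (trace ± √Δ)/2 = (24 ± 8.2462)/2,
  λ_1 = 16.1231,  λ_2 = 7.8769.

Step 4 — unit eigenvector for λ_1: solve (Sigma - λ_1 I)v = 0. First row:
  (13 - 16.1231)·v_x + (4)·v_y = 0, i.e. (-3.1231)·v_x + (4)·v_y = 0,
  so v ∝ (b, λ_1 - a) = (4, 3.1231) = u.
  ||u|| = √((4)² + (3.1231)²) = √(25.7538) ≈ 5.0748,
  v_1 = u/||u|| ≈ (0.7882, 0.6154) (||v_1|| = 1).

λ_1 = 16.1231,  λ_2 = 7.8769;  v_1 ≈ (0.7882, 0.6154)


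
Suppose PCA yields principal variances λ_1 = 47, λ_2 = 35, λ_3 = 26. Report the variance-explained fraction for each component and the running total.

Step 1 — total variance = trace(Sigma) = Σ λ_i = 47 + 35 + 26 = 108.

Step 2 — fraction explained by component i = λ_i / Σ λ:
  PC1: 47/108 = 0.4352
  PC2: 35/108 = 0.3241
  PC3: 26/108 = 0.2407

Step 3 — cumulative fraction after k components = (λ_1 + ... + λ_k) / Σ λ:
  k = 1: 47/108 = 0.4352
  k = 2: (47 + 35)/108 = 82/108 = 0.7593
  k = 3: (47 + 35 + 26)/108 = 108/108 = 1

Summary (fraction, with percent):

explained: PC1 0.4352 (43.52%), PC2 0.3241 (32.41%), PC3 0.2407 (24.07%);  cumulative: 0.4352, 0.7593, 1


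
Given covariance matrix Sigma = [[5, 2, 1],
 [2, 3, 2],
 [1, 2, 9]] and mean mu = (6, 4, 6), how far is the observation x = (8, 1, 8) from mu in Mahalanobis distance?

Step 1 — centre the observation: (x - mu) = (2, -3, 2).

Step 2 — invert Sigma (cofactor / det for 3×3, or solve directly):
  Sigma^{-1} = [[0.2738, -0.1905, 0.0119],
 [-0.1905, 0.5238, -0.0952],
 [0.0119, -0.0952, 0.131]].

Step 3 — form the quadratic (x - mu)^T · Sigma^{-1} · (x - mu):
  Sigma^{-1} · (x - mu) = (1.1429, -2.1429, 0.5714).
  (x - mu)^T · [Sigma^{-1} · (x - mu)] = (2)·(1.1429) + (-3)·(-2.1429) + (2)·(0.5714) = 9.8571.

Step 4 — take square root: d = √(9.8571) ≈ 3.1396.

d(x, mu) = √(9.8571) ≈ 3.1396


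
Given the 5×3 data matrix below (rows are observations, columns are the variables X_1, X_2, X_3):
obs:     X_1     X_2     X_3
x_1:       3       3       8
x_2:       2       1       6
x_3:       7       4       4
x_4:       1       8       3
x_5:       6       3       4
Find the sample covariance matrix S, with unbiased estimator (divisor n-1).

Step 1 — column means:
  mean(X_1) = (3 + 2 + 7 + 1 + 6) / 5 = 19/5 = 3.8
  mean(X_2) = (3 + 1 + 4 + 8 + 3) / 5 = 19/5 = 3.8
  mean(X_3) = (8 + 6 + 4 + 3 + 4) / 5 = 25/5 = 5

Step 2 — sample covariance S[i,j] = (1/(n-1)) · Σ_k (x_{k,i} - mean_i) · (x_{k,j} - mean_j), with n-1 = 4.
  S[X_1,X_1] = ((-0.8)·(-0.8) + (-1.8)·(-1.8) + (3.2)·(3.2) + (-2.8)·(-2.8) + (2.2)·(2.2)) / 4 = 26.8/4 = 6.7
  S[X_1,X_2] = ((-0.8)·(-0.8) + (-1.8)·(-2.8) + (3.2)·(0.2) + (-2.8)·(4.2) + (2.2)·(-0.8)) / 4 = -7.2/4 = -1.8
  S[X_1,X_3] = ((-0.8)·(3) + (-1.8)·(1) + (3.2)·(-1) + (-2.8)·(-2) + (2.2)·(-1)) / 4 = -4/4 = -1
  S[X_2,X_2] = ((-0.8)·(-0.8) + (-2.8)·(-2.8) + (0.2)·(0.2) + (4.2)·(4.2) + (-0.8)·(-0.8)) / 4 = 26.8/4 = 6.7
  S[X_2,X_3] = ((-0.8)·(3) + (-2.8)·(1) + (0.2)·(-1) + (4.2)·(-2) + (-0.8)·(-1)) / 4 = -13/4 = -3.25
  S[X_3,X_3] = ((3)·(3) + (1)·(1) + (-1)·(-1) + (-2)·(-2) + (-1)·(-1)) / 4 = 16/4 = 4

S is symmetric (S[j,i] = S[i,j]). Assembling:

S = [[6.7, -1.8, -1],
 [-1.8, 6.7, -3.25],
 [-1, -3.25, 4]]


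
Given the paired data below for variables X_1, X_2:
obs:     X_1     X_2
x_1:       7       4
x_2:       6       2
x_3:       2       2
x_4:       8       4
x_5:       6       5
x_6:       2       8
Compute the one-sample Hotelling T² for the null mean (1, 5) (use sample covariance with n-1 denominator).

Step 1 — sample mean vector:
  mean(X_1) = (7 + 6 + 2 + 8 + 6 + 2) / 6 = 31/6 = 5.1667
  mean(X_2) = (4 + 2 + 2 + 4 + 5 + 8) / 6 = 25/6 = 4.1667
  x̄ = (5.1667, 4.1667),  deviation x̄ - mu_0 = (5.1667, 4.1667) - (1, 5) = (4.1667, -0.8333).

Step 2 — sample covariance matrix, S[i,j] = (1/(n-1)) · Σ_k (x_{k,i} - mean_i) · (x_{k,j} - mean_j), divisor n-1 = 5:
  S[X_1,X_1] = ((1.8333)·(1.8333) + (0.8333)·(0.8333) + (-3.1667)·(-3.1667) + (2.8333)·(2.8333) + (0.8333)·(0.8333) + (-3.1667)·(-3.1667)) / 5 = 32.8333/5 = 6.5667
  S[X_1,X_2] = ((1.8333)·(-0.1667) + (0.8333)·(-2.1667) + (-3.1667)·(-2.1667) + (2.8333)·(-0.1667) + (0.8333)·(0.8333) + (-3.1667)·(3.8333)) / 5 = -7.1667/5 = -1.4333
  S[X_2,X_2] = ((-0.1667)·(-0.1667) + (-2.1667)·(-2.1667) + (-2.1667)·(-2.1667) + (-0.1667)·(-0.1667) + (0.8333)·(0.8333) + (3.8333)·(3.8333)) / 5 = 24.8333/5 = 4.9667
  S = [[6.5667, -1.4333],
 [-1.4333, 4.9667]].

Step 3 — invert S. det(S) = 6.5667·4.9667 - (-1.4333)² = 30.56.
  S^{-1} = (1/det) · [[d, -b], [-b, a]] = [[0.1625, 0.0469],
 [0.0469, 0.2149]].

Step 4 — quadratic form (x̄ - mu_0)^T · S^{-1} · (x̄ - mu_0):
  S^{-1} · (x̄ - mu_0) = (0.6381, 0.0164),
  (x̄ - mu_0)^T · [...] = (4.1667)·(0.6381) + (-0.8333)·(0.0164) = 2.6451.

Step 5 — scale by n: T² = 6 · 2.6451 = 15.8704.

T² ≈ 15.8704


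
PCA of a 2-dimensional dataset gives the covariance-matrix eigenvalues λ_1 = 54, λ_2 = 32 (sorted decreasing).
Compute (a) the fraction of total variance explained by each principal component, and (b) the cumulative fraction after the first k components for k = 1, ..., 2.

Step 1 — total variance = trace(Sigma) = Σ λ_i = 54 + 32 = 86.

Step 2 — fraction explained by component i = λ_i / Σ λ:
  PC1: 54/86 = 0.6279
  PC2: 32/86 = 0.3721

Step 3 — cumulative fraction after k components = (λ_1 + ... + λ_k) / Σ λ:
  k = 1: 54/86 = 0.6279
  k = 2: (54 + 32)/86 = 86/86 = 1

Summary (fraction, with percent):

explained: PC1 0.6279 (62.79%), PC2 0.3721 (37.21%);  cumulative: 0.6279, 1


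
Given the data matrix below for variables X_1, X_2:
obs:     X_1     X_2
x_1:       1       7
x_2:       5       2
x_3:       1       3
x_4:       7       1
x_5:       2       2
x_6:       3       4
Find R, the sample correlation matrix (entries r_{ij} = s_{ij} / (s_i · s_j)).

Step 1 — column means:
  mean(X_1) = (1 + 5 + 1 + 7 + 2 + 3) / 6 = 19/6 = 3.1667
  mean(X_2) = (7 + 2 + 3 + 1 + 2 + 4) / 6 = 19/6 = 3.1667

Step 2 — sample variances and covariances s[i,j] = (1/(n-1)) · Σ_k (x_{k,i} - mean_i) · (x_{k,j} - mean_j), with n-1 = 5:
  s[X_1,X_1] = ((-2.1667)·(-2.1667) + (1.8333)·(1.8333) + (-2.1667)·(-2.1667) + (3.8333)·(3.8333) + (-1.1667)·(-1.1667) + (-0.1667)·(-0.1667)) / 5 = 28.8333/5 = 5.7667
  s[X_1,X_2] = ((-2.1667)·(3.8333) + (1.8333)·(-1.1667) + (-2.1667)·(-0.1667) + (3.8333)·(-2.1667) + (-1.1667)·(-1.1667) + (-0.1667)·(0.8333)) / 5 = -17.1667/5 = -3.4333
  s[X_2,X_2] = ((3.8333)·(3.8333) + (-1.1667)·(-1.1667) + (-0.1667)·(-0.1667) + (-2.1667)·(-2.1667) + (-1.1667)·(-1.1667) + (0.8333)·(0.8333)) / 5 = 22.8333/5 = 4.5667
  Sample standard deviations s_i = √(s[i,i]):
  s(X_1) = √(5.7667) = 2.4014
  s(X_2) = √(4.5667) = 2.137

Step 3 — r_{ij} = s_{ij} / (s_i · s_j):
  r[X_1,X_1] = 1 (diagonal).
  r[X_1,X_2] = -3.4333 / (2.4014 · 2.137) = -3.4333 / 5.1317 = -0.669
  r[X_2,X_2] = 1 (diagonal).

R is symmetric with unit diagonal. Assembling:

R = [[1, -0.669],
 [-0.669, 1]]


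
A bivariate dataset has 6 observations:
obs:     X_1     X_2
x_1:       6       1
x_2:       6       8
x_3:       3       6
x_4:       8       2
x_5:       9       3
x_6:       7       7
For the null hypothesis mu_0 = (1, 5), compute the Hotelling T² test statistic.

Step 1 — sample mean vector:
  mean(X_1) = (6 + 6 + 3 + 8 + 9 + 7) / 6 = 39/6 = 6.5
  mean(X_2) = (1 + 8 + 6 + 2 + 3 + 7) / 6 = 27/6 = 4.5
  x̄ = (6.5, 4.5),  deviation x̄ - mu_0 = (6.5, 4.5) - (1, 5) = (5.5, -0.5).

Step 2 — sample covariance matrix, S[i,j] = (1/(n-1)) · Σ_k (x_{k,i} - mean_i) · (x_{k,j} - mean_j), divisor n-1 = 5:
  S[X_1,X_1] = ((-0.5)·(-0.5) + (-0.5)·(-0.5) + (-3.5)·(-3.5) + (1.5)·(1.5) + (2.5)·(2.5) + (0.5)·(0.5)) / 5 = 21.5/5 = 4.3
  S[X_1,X_2] = ((-0.5)·(-3.5) + (-0.5)·(3.5) + (-3.5)·(1.5) + (1.5)·(-2.5) + (2.5)·(-1.5) + (0.5)·(2.5)) / 5 = -11.5/5 = -2.3
  S[X_2,X_2] = ((-3.5)·(-3.5) + (3.5)·(3.5) + (1.5)·(1.5) + (-2.5)·(-2.5) + (-1.5)·(-1.5) + (2.5)·(2.5)) / 5 = 41.5/5 = 8.3
  S = [[4.3, -2.3],
 [-2.3, 8.3]].

Step 3 — invert S. det(S) = 4.3·8.3 - (-2.3)² = 30.4.
  S^{-1} = (1/det) · [[d, -b], [-b, a]] = [[0.273, 0.0757],
 [0.0757, 0.1414]].

Step 4 — quadratic form (x̄ - mu_0)^T · S^{-1} · (x̄ - mu_0):
  S^{-1} · (x̄ - mu_0) = (1.4638, 0.3454),
  (x̄ - mu_0)^T · [...] = (5.5)·(1.4638) + (-0.5)·(0.3454) = 7.8783.

Step 5 — scale by n: T² = 6 · 7.8783 = 47.2697.

T² ≈ 47.2697


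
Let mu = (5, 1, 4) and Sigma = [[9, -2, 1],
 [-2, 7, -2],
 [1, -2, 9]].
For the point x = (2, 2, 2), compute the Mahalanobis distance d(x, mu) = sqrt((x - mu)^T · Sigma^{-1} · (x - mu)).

Step 1 — centre the observation: (x - mu) = (-3, 1, -2).

Step 2 — invert Sigma (cofactor / det for 3×3, or solve directly):
  Sigma^{-1} = [[0.119, 0.0323, -0.006],
 [0.0323, 0.1613, 0.0323],
 [-0.006, 0.0323, 0.119]].

Step 3 — form the quadratic (x - mu)^T · Sigma^{-1} · (x - mu):
  Sigma^{-1} · (x - mu) = (-0.3125, 0, -0.1875).
  (x - mu)^T · [Sigma^{-1} · (x - mu)] = (-3)·(-0.3125) + (1)·(0) + (-2)·(-0.1875) = 1.3125.

Step 4 — take square root: d = √(1.3125) ≈ 1.1456.

d(x, mu) = √(1.3125) ≈ 1.1456


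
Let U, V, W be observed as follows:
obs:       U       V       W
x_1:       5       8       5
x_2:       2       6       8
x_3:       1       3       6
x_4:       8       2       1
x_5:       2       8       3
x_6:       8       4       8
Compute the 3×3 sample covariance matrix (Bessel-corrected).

Step 1 — column means:
  mean(U) = (5 + 2 + 1 + 8 + 2 + 8) / 6 = 26/6 = 4.3333
  mean(V) = (8 + 6 + 3 + 2 + 8 + 4) / 6 = 31/6 = 5.1667
  mean(W) = (5 + 8 + 6 + 1 + 3 + 8) / 6 = 31/6 = 5.1667

Step 2 — sample covariance S[i,j] = (1/(n-1)) · Σ_k (x_{k,i} - mean_i) · (x_{k,j} - mean_j), with n-1 = 5.
  S[U,U] = ((0.6667)·(0.6667) + (-2.3333)·(-2.3333) + (-3.3333)·(-3.3333) + (3.6667)·(3.6667) + (-2.3333)·(-2.3333) + (3.6667)·(3.6667)) / 5 = 49.3333/5 = 9.8667
  S[U,V] = ((0.6667)·(2.8333) + (-2.3333)·(0.8333) + (-3.3333)·(-2.1667) + (3.6667)·(-3.1667) + (-2.3333)·(2.8333) + (3.6667)·(-1.1667)) / 5 = -15.3333/5 = -3.0667
  S[U,W] = ((0.6667)·(-0.1667) + (-2.3333)·(2.8333) + (-3.3333)·(0.8333) + (3.6667)·(-4.1667) + (-2.3333)·(-2.1667) + (3.6667)·(2.8333)) / 5 = -9.3333/5 = -1.8667
  S[V,V] = ((2.8333)·(2.8333) + (0.8333)·(0.8333) + (-2.1667)·(-2.1667) + (-3.1667)·(-3.1667) + (2.8333)·(2.8333) + (-1.1667)·(-1.1667)) / 5 = 32.8333/5 = 6.5667
  S[V,W] = ((2.8333)·(-0.1667) + (0.8333)·(2.8333) + (-2.1667)·(0.8333) + (-3.1667)·(-4.1667) + (2.8333)·(-2.1667) + (-1.1667)·(2.8333)) / 5 = 3.8333/5 = 0.7667
  S[W,W] = ((-0.1667)·(-0.1667) + (2.8333)·(2.8333) + (0.8333)·(0.8333) + (-4.1667)·(-4.1667) + (-2.1667)·(-2.1667) + (2.8333)·(2.8333)) / 5 = 38.8333/5 = 7.7667

S is symmetric (S[j,i] = S[i,j]). Assembling:

S = [[9.8667, -3.0667, -1.8667],
 [-3.0667, 6.5667, 0.7667],
 [-1.8667, 0.7667, 7.7667]]


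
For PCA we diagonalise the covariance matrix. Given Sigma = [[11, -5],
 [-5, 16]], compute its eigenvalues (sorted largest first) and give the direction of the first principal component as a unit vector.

Step 1 — characteristic polynomial of 2×2 Sigma:
  det(Sigma - λI) = λ² - trace · λ + det = 0.
  trace = 11 + 16 = 27, det = 11·16 - (-5)² = 151.
Step 2 — discriminant:
  Δ = trace² - 4·det = 729 - 604 = 125.
Step 3 — eigenvalues:
  λ = (trace ± √Δ)/2 = (27 ± 11.1803)/2,
  λ_1 = 19.0902,  λ_2 = 7.9098.

Step 4 — unit eigenvector for λ_1: solve (Sigma - λ_1 I)v = 0. First row:
  (11 - 19.0902)·v_x + (-5)·v_y = 0, i.e. (-8.0902)·v_x + (-5)·v_y = 0,
  so v ∝ (b, λ_1 - a) = (-5, 8.0902); multiply by -1 so the first entry is positive: u = (5, -8.0902).
  ||u|| = √((5)² + (-8.0902)²) = √(90.4508) ≈ 9.5106,
  v_1 = u/||u|| ≈ (0.5257, -0.8507) (||v_1|| = 1).

λ_1 = 19.0902,  λ_2 = 7.9098;  v_1 ≈ (0.5257, -0.8507)


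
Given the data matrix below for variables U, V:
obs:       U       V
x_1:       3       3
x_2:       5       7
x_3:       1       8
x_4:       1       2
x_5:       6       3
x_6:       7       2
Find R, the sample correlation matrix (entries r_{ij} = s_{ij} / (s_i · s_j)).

Step 1 — column means:
  mean(U) = (3 + 5 + 1 + 1 + 6 + 7) / 6 = 23/6 = 3.8333
  mean(V) = (3 + 7 + 8 + 2 + 3 + 2) / 6 = 25/6 = 4.1667

Step 2 — sample variances and covariances s[i,j] = (1/(n-1)) · Σ_k (x_{k,i} - mean_i) · (x_{k,j} - mean_j), with n-1 = 5:
  s[U,U] = ((-0.8333)·(-0.8333) + (1.1667)·(1.1667) + (-2.8333)·(-2.8333) + (-2.8333)·(-2.8333) + (2.1667)·(2.1667) + (3.1667)·(3.1667)) / 5 = 32.8333/5 = 6.5667
  s[U,V] = ((-0.8333)·(-1.1667) + (1.1667)·(2.8333) + (-2.8333)·(3.8333) + (-2.8333)·(-2.1667) + (2.1667)·(-1.1667) + (3.1667)·(-2.1667)) / 5 = -9.8333/5 = -1.9667
  s[V,V] = ((-1.1667)·(-1.1667) + (2.8333)·(2.8333) + (3.8333)·(3.8333) + (-2.1667)·(-2.1667) + (-1.1667)·(-1.1667) + (-2.1667)·(-2.1667)) / 5 = 34.8333/5 = 6.9667
  Sample standard deviations s_i = √(s[i,i]):
  s(U) = √(6.5667) = 2.5626
  s(V) = √(6.9667) = 2.6394

Step 3 — r_{ij} = s_{ij} / (s_i · s_j):
  r[U,U] = 1 (diagonal).
  r[U,V] = -1.9667 / (2.5626 · 2.6394) = -1.9667 / 6.7637 = -0.2908
  r[V,V] = 1 (diagonal).

R is symmetric with unit diagonal. Assembling:

R = [[1, -0.2908],
 [-0.2908, 1]]


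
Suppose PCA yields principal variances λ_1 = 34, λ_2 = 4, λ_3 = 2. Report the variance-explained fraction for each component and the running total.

Step 1 — total variance = trace(Sigma) = Σ λ_i = 34 + 4 + 2 = 40.

Step 2 — fraction explained by component i = λ_i / Σ λ:
  PC1: 34/40 = 0.85
  PC2: 4/40 = 0.1
  PC3: 2/40 = 0.05

Step 3 — cumulative fraction after k components = (λ_1 + ... + λ_k) / Σ λ:
  k = 1: 34/40 = 0.85
  k = 2: (34 + 4)/40 = 38/40 = 0.95
  k = 3: (34 + 4 + 2)/40 = 40/40 = 1

Summary (fraction, with percent):

explained: PC1 0.85 (85%), PC2 0.1 (10%), PC3 0.05 (5%);  cumulative: 0.85, 0.95, 1


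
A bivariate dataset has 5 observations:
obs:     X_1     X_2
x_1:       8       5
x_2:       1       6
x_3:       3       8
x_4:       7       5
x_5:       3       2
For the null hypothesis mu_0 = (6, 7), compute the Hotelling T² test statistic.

Step 1 — sample mean vector:
  mean(X_1) = (8 + 1 + 3 + 7 + 3) / 5 = 22/5 = 4.4
  mean(X_2) = (5 + 6 + 8 + 5 + 2) / 5 = 26/5 = 5.2
  x̄ = (4.4, 5.2),  deviation x̄ - mu_0 = (4.4, 5.2) - (6, 7) = (-1.6, -1.8).

Step 2 — sample covariance matrix, S[i,j] = (1/(n-1)) · Σ_k (x_{k,i} - mean_i) · (x_{k,j} - mean_j), divisor n-1 = 4:
  S[X_1,X_1] = ((3.6)·(3.6) + (-3.4)·(-3.4) + (-1.4)·(-1.4) + (2.6)·(2.6) + (-1.4)·(-1.4)) / 4 = 35.2/4 = 8.8
  S[X_1,X_2] = ((3.6)·(-0.2) + (-3.4)·(0.8) + (-1.4)·(2.8) + (2.6)·(-0.2) + (-1.4)·(-3.2)) / 4 = -3.4/4 = -0.85
  S[X_2,X_2] = ((-0.2)·(-0.2) + (0.8)·(0.8) + (2.8)·(2.8) + (-0.2)·(-0.2) + (-3.2)·(-3.2)) / 4 = 18.8/4 = 4.7
  S = [[8.8, -0.85],
 [-0.85, 4.7]].

Step 3 — invert S. det(S) = 8.8·4.7 - (-0.85)² = 40.6375.
  S^{-1} = (1/det) · [[d, -b], [-b, a]] = [[0.1157, 0.0209],
 [0.0209, 0.2165]].

Step 4 — quadratic form (x̄ - mu_0)^T · S^{-1} · (x̄ - mu_0):
  S^{-1} · (x̄ - mu_0) = (-0.2227, -0.4233),
  (x̄ - mu_0)^T · [...] = (-1.6)·(-0.2227) + (-1.8)·(-0.4233) = 1.1182.

Step 5 — scale by n: T² = 5 · 1.1182 = 5.5909.

T² ≈ 5.5909


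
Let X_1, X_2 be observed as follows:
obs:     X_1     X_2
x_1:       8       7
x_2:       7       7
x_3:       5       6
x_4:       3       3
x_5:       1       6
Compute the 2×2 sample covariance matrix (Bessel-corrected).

Step 1 — column means:
  mean(X_1) = (8 + 7 + 5 + 3 + 1) / 5 = 24/5 = 4.8
  mean(X_2) = (7 + 7 + 6 + 3 + 6) / 5 = 29/5 = 5.8

Step 2 — sample covariance S[i,j] = (1/(n-1)) · Σ_k (x_{k,i} - mean_i) · (x_{k,j} - mean_j), with n-1 = 4.
  S[X_1,X_1] = ((3.2)·(3.2) + (2.2)·(2.2) + (0.2)·(0.2) + (-1.8)·(-1.8) + (-3.8)·(-3.8)) / 4 = 32.8/4 = 8.2
  S[X_1,X_2] = ((3.2)·(1.2) + (2.2)·(1.2) + (0.2)·(0.2) + (-1.8)·(-2.8) + (-3.8)·(0.2)) / 4 = 10.8/4 = 2.7
  S[X_2,X_2] = ((1.2)·(1.2) + (1.2)·(1.2) + (0.2)·(0.2) + (-2.8)·(-2.8) + (0.2)·(0.2)) / 4 = 10.8/4 = 2.7

S is symmetric (S[j,i] = S[i,j]). Assembling:

S = [[8.2, 2.7],
 [2.7, 2.7]]


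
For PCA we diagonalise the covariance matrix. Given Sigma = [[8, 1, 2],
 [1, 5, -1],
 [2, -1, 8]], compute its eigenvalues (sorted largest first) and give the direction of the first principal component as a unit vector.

Step 1 — characteristic polynomial p(λ) = det(λI - Sigma) = λ³ - tr·λ² + c_1·λ - det, where tr = trace, c_1 = sum of the principal 2×2 minors, det = det(Sigma):
  tr = 8 + 5 + 8 = 21,
  c_1 = (8·5 - (1)²) + (8·8 - (2)²) + (5·8 - (-1)²) = 39 + 60 + 39 = 138,
  det = 8·(5·8 - (-1)²) - (1)·((1)·8 - (-1)·(2)) + (2)·((1)·(-1) - 5·(2)) = 8·(39) - (1)·(10) + (2)·(-11) = 280.
  So p(λ) = λ³ - 21λ² + 138λ - 280.
Step 2 — look for an integer root (rational root theorem: any rational root is an integer divisor of 280). Testing λ = 4:
  p(4) = 64 - 336 + 552 - 280 = 0  ✓
  Dividing out (λ - 4): p(λ) = (λ - 4)(λ² - 17λ + 70).
Step 3 — remaining eigenvalues from the quadratic λ² - 17λ + 70 = 0:
  Δ = 17² - 4·70 = 289 - 280 = 9,  λ = (17 ± √9)/2 = (17 ± 3)/2 = 10 or 7.
  Sorted: λ_1 = 10,  λ_2 = 7,  λ_3 = 4  (check: sum = 21 = tr ✓).

Step 4 — unit eigenvector for λ_1 = 10: v spans the null space of (Sigma - λ_1 I), whose rows are
  r_1 = (-2, 1, 2),  r_2 = (1, -5, -1),  r_3 = (2, -1, -2).
  v is orthogonal to every row, so take v ∝ r_1 × r_2 = ((1)·(-1) - (2)·(-5), (2)·(1) - (-2)·(-1), (-2)·(-5) - (1)·(1)) = (9, 0, 9).
  Rescale (divide by 9): u = (1, 0, 1).
  ||u|| = √((1)² + (0)² + (1)²) = √(2) ≈ 1.4142,  v_1 = u/||u|| ≈ (0.7071, 0, 0.7071) (||v_1|| = 1).

λ_1 = 10,  λ_2 = 7,  λ_3 = 4;  v_1 ≈ (0.7071, 0, 0.7071)


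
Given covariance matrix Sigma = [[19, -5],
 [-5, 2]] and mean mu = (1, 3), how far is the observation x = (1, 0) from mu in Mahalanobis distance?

Step 1 — centre the observation: (x - mu) = (0, -3).

Step 2 — invert Sigma. det(Sigma) = 19·2 - (-5)² = 13.
  Sigma^{-1} = (1/det) · [[d, -b], [-b, a]] = [[0.1538, 0.3846],
 [0.3846, 1.4615]].

Step 3 — form the quadratic (x - mu)^T · Sigma^{-1} · (x - mu):
  Sigma^{-1} · (x - mu) = (-1.1538, -4.3846).
  (x - mu)^T · [Sigma^{-1} · (x - mu)] = (0)·(-1.1538) + (-3)·(-4.3846) = 13.1538.

Step 4 — take square root: d = √(13.1538) ≈ 3.6268.

d(x, mu) = √(13.1538) ≈ 3.6268


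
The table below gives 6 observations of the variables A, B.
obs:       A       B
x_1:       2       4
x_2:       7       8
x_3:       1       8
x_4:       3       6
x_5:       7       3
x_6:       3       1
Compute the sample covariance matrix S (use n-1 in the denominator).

Step 1 — column means:
  mean(A) = (2 + 7 + 1 + 3 + 7 + 3) / 6 = 23/6 = 3.8333
  mean(B) = (4 + 8 + 8 + 6 + 3 + 1) / 6 = 30/6 = 5

Step 2 — sample covariance S[i,j] = (1/(n-1)) · Σ_k (x_{k,i} - mean_i) · (x_{k,j} - mean_j), with n-1 = 5.
  S[A,A] = ((-1.8333)·(-1.8333) + (3.1667)·(3.1667) + (-2.8333)·(-2.8333) + (-0.8333)·(-0.8333) + (3.1667)·(3.1667) + (-0.8333)·(-0.8333)) / 5 = 32.8333/5 = 6.5667
  S[A,B] = ((-1.8333)·(-1) + (3.1667)·(3) + (-2.8333)·(3) + (-0.8333)·(1) + (3.1667)·(-2) + (-0.8333)·(-4)) / 5 = -1/5 = -0.2
  S[B,B] = ((-1)·(-1) + (3)·(3) + (3)·(3) + (1)·(1) + (-2)·(-2) + (-4)·(-4)) / 5 = 40/5 = 8

S is symmetric (S[j,i] = S[i,j]). Assembling:

S = [[6.5667, -0.2],
 [-0.2, 8]]


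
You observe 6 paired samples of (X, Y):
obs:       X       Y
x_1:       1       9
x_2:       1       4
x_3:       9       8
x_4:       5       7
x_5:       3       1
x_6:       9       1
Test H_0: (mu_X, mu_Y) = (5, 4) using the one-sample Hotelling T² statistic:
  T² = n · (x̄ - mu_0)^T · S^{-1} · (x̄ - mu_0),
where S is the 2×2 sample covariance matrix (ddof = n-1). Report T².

Step 1 — sample mean vector:
  mean(X) = (1 + 1 + 9 + 5 + 3 + 9) / 6 = 28/6 = 4.6667
  mean(Y) = (9 + 4 + 8 + 7 + 1 + 1) / 6 = 30/6 = 5
  x̄ = (4.6667, 5),  deviation x̄ - mu_0 = (4.6667, 5) - (5, 4) = (-0.3333, 1).

Step 2 — sample covariance matrix, S[i,j] = (1/(n-1)) · Σ_k (x_{k,i} - mean_i) · (x_{k,j} - mean_j), divisor n-1 = 5:
  S[X,X] = ((-3.6667)·(-3.6667) + (-3.6667)·(-3.6667) + (4.3333)·(4.3333) + (0.3333)·(0.3333) + (-1.6667)·(-1.6667) + (4.3333)·(4.3333)) / 5 = 67.3333/5 = 13.4667
  S[X,Y] = ((-3.6667)·(4) + (-3.6667)·(-1) + (4.3333)·(3) + (0.3333)·(2) + (-1.6667)·(-4) + (4.3333)·(-4)) / 5 = -8/5 = -1.6
  S[Y,Y] = ((4)·(4) + (-1)·(-1) + (3)·(3) + (2)·(2) + (-4)·(-4) + (-4)·(-4)) / 5 = 62/5 = 12.4
  S = [[13.4667, -1.6],
 [-1.6, 12.4]].

Step 3 — invert S. det(S) = 13.4667·12.4 - (-1.6)² = 164.4267.
  S^{-1} = (1/det) · [[d, -b], [-b, a]] = [[0.0754, 0.0097],
 [0.0097, 0.0819]].

Step 4 — quadratic form (x̄ - mu_0)^T · S^{-1} · (x̄ - mu_0):
  S^{-1} · (x̄ - mu_0) = (-0.0154, 0.0787),
  (x̄ - mu_0)^T · [...] = (-0.3333)·(-0.0154) + (1)·(0.0787) = 0.0838.

Step 5 — scale by n: T² = 6 · 0.0838 = 0.5028.

T² ≈ 0.5028


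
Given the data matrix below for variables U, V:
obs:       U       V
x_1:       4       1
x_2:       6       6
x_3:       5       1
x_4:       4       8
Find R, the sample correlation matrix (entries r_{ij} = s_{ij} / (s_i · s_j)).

Step 1 — column means:
  mean(U) = (4 + 6 + 5 + 4) / 4 = 19/4 = 4.75
  mean(V) = (1 + 6 + 1 + 8) / 4 = 16/4 = 4

Step 2 — sample variances and covariances s[i,j] = (1/(n-1)) · Σ_k (x_{k,i} - mean_i) · (x_{k,j} - mean_j), with n-1 = 3:
  s[U,U] = ((-0.75)·(-0.75) + (1.25)·(1.25) + (0.25)·(0.25) + (-0.75)·(-0.75)) / 3 = 2.75/3 = 0.9167
  s[U,V] = ((-0.75)·(-3) + (1.25)·(2) + (0.25)·(-3) + (-0.75)·(4)) / 3 = 1/3 = 0.3333
  s[V,V] = ((-3)·(-3) + (2)·(2) + (-3)·(-3) + (4)·(4)) / 3 = 38/3 = 12.6667
  Sample standard deviations s_i = √(s[i,i]):
  s(U) = √(0.9167) = 0.9574
  s(V) = √(12.6667) = 3.559

Step 3 — r_{ij} = s_{ij} / (s_i · s_j):
  r[U,U] = 1 (diagonal).
  r[U,V] = 0.3333 / (0.9574 · 3.559) = 0.3333 / 3.4075 = 0.0978
  r[V,V] = 1 (diagonal).

R is symmetric with unit diagonal. Assembling:

R = [[1, 0.0978],
 [0.0978, 1]]


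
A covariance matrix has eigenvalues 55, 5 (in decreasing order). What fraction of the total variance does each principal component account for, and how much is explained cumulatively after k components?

Step 1 — total variance = trace(Sigma) = Σ λ_i = 55 + 5 = 60.

Step 2 — fraction explained by component i = λ_i / Σ λ:
  PC1: 55/60 = 0.9167
  PC2: 5/60 = 0.0833

Step 3 — cumulative fraction after k components = (λ_1 + ... + λ_k) / Σ λ:
  k = 1: 55/60 = 0.9167
  k = 2: (55 + 5)/60 = 60/60 = 1

Summary (fraction, with percent):

explained: PC1 0.9167 (91.67%), PC2 0.0833 (8.33%);  cumulative: 0.9167, 1


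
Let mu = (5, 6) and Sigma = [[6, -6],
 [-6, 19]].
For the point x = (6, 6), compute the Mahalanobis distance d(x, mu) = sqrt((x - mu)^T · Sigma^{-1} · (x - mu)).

Step 1 — centre the observation: (x - mu) = (1, 0).

Step 2 — invert Sigma. det(Sigma) = 6·19 - (-6)² = 78.
  Sigma^{-1} = (1/det) · [[d, -b], [-b, a]] = [[0.2436, 0.0769],
 [0.0769, 0.0769]].

Step 3 — form the quadratic (x - mu)^T · Sigma^{-1} · (x - mu):
  Sigma^{-1} · (x - mu) = (0.2436, 0.0769).
  (x - mu)^T · [Sigma^{-1} · (x - mu)] = (1)·(0.2436) + (0)·(0.0769) = 0.2436.

Step 4 — take square root: d = √(0.2436) ≈ 0.4935.

d(x, mu) = √(0.2436) ≈ 0.4935


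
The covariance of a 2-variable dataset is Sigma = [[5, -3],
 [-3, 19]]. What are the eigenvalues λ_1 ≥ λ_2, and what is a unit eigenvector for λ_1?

Step 1 — characteristic polynomial of 2×2 Sigma:
  det(Sigma - λI) = λ² - trace · λ + det = 0.
  trace = 5 + 19 = 24, det = 5·19 - (-3)² = 86.
Step 2 — discriminant:
  Δ = trace² - 4·det = 576 - 344 = 232.
Step 3 — eigenvalues:
  λ = (trace ± √Δ)/2 = (24 ± 15.2315)/2,
  λ_1 = 19.6158,  λ_2 = 4.3842.

Step 4 — unit eigenvector for λ_1: solve (Sigma - λ_1 I)v = 0. First row:
  (5 - 19.6158)·v_x + (-3)·v_y = 0, i.e. (-14.6158)·v_x + (-3)·v_y = 0,
  so v ∝ (b, λ_1 - a) = (-3, 14.6158); multiply by -1 so the first entry is positive: u = (3, -14.6158).
  ||u|| = √((3)² + (-14.6158)²) = √(222.6208) ≈ 14.9205,
  v_1 = u/||u|| ≈ (0.2011, -0.9796) (||v_1|| = 1).

λ_1 = 19.6158,  λ_2 = 4.3842;  v_1 ≈ (0.2011, -0.9796)


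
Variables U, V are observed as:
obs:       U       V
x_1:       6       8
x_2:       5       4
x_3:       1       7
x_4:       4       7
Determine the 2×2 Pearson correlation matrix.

Step 1 — column means:
  mean(U) = (6 + 5 + 1 + 4) / 4 = 16/4 = 4
  mean(V) = (8 + 4 + 7 + 7) / 4 = 26/4 = 6.5

Step 2 — sample variances and covariances s[i,j] = (1/(n-1)) · Σ_k (x_{k,i} - mean_i) · (x_{k,j} - mean_j), with n-1 = 3:
  s[U,U] = ((2)·(2) + (1)·(1) + (-3)·(-3) + (0)·(0)) / 3 = 14/3 = 4.6667
  s[U,V] = ((2)·(1.5) + (1)·(-2.5) + (-3)·(0.5) + (0)·(0.5)) / 3 = -1/3 = -0.3333
  s[V,V] = ((1.5)·(1.5) + (-2.5)·(-2.5) + (0.5)·(0.5) + (0.5)·(0.5)) / 3 = 9/3 = 3
  Sample standard deviations s_i = √(s[i,i]):
  s(U) = √(4.6667) = 2.1602
  s(V) = √(3) = 1.7321

Step 3 — r_{ij} = s_{ij} / (s_i · s_j):
  r[U,U] = 1 (diagonal).
  r[U,V] = -0.3333 / (2.1602 · 1.7321) = -0.3333 / 3.7417 = -0.0891
  r[V,V] = 1 (diagonal).

R is symmetric with unit diagonal. Assembling:

R = [[1, -0.0891],
 [-0.0891, 1]]


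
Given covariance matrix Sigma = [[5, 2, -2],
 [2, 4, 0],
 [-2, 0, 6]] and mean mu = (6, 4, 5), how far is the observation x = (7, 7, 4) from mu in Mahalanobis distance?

Step 1 — centre the observation: (x - mu) = (1, 3, -1).

Step 2 — invert Sigma (cofactor / det for 3×3, or solve directly):
  Sigma^{-1} = [[0.3, -0.15, 0.1],
 [-0.15, 0.325, -0.05],
 [0.1, -0.05, 0.2]].

Step 3 — form the quadratic (x - mu)^T · Sigma^{-1} · (x - mu):
  Sigma^{-1} · (x - mu) = (-0.25, 0.875, -0.25).
  (x - mu)^T · [Sigma^{-1} · (x - mu)] = (1)·(-0.25) + (3)·(0.875) + (-1)·(-0.25) = 2.625.

Step 4 — take square root: d = √(2.625) ≈ 1.6202.

d(x, mu) = √(2.625) ≈ 1.6202


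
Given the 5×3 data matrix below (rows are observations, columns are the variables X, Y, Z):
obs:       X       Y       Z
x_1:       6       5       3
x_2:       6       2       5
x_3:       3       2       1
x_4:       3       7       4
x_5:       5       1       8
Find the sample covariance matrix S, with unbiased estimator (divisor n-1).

Step 1 — column means:
  mean(X) = (6 + 6 + 3 + 3 + 5) / 5 = 23/5 = 4.6
  mean(Y) = (5 + 2 + 2 + 7 + 1) / 5 = 17/5 = 3.4
  mean(Z) = (3 + 5 + 1 + 4 + 8) / 5 = 21/5 = 4.2

Step 2 — sample covariance S[i,j] = (1/(n-1)) · Σ_k (x_{k,i} - mean_i) · (x_{k,j} - mean_j), with n-1 = 4.
  S[X,X] = ((1.4)·(1.4) + (1.4)·(1.4) + (-1.6)·(-1.6) + (-1.6)·(-1.6) + (0.4)·(0.4)) / 4 = 9.2/4 = 2.3
  S[X,Y] = ((1.4)·(1.6) + (1.4)·(-1.4) + (-1.6)·(-1.4) + (-1.6)·(3.6) + (0.4)·(-2.4)) / 4 = -4.2/4 = -1.05
  S[X,Z] = ((1.4)·(-1.2) + (1.4)·(0.8) + (-1.6)·(-3.2) + (-1.6)·(-0.2) + (0.4)·(3.8)) / 4 = 6.4/4 = 1.6
  S[Y,Y] = ((1.6)·(1.6) + (-1.4)·(-1.4) + (-1.4)·(-1.4) + (3.6)·(3.6) + (-2.4)·(-2.4)) / 4 = 25.2/4 = 6.3
  S[Y,Z] = ((1.6)·(-1.2) + (-1.4)·(0.8) + (-1.4)·(-3.2) + (3.6)·(-0.2) + (-2.4)·(3.8)) / 4 = -8.4/4 = -2.1
  S[Z,Z] = ((-1.2)·(-1.2) + (0.8)·(0.8) + (-3.2)·(-3.2) + (-0.2)·(-0.2) + (3.8)·(3.8)) / 4 = 26.8/4 = 6.7

S is symmetric (S[j,i] = S[i,j]). Assembling:

S = [[2.3, -1.05, 1.6],
 [-1.05, 6.3, -2.1],
 [1.6, -2.1, 6.7]]


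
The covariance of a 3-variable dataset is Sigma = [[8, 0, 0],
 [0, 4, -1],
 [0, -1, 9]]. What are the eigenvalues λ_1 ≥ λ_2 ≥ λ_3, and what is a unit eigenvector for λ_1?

Step 1 — characteristic polynomial p(λ) = det(λI - Sigma) = λ³ - tr·λ² + c_1·λ - det, where tr = trace, c_1 = sum of the principal 2×2 minors, det = det(Sigma):
  tr = 8 + 4 + 9 = 21,
  c_1 = (8·4 - (0)²) + (8·9 - (0)²) + (4·9 - (-1)²) = 32 + 72 + 35 = 139,
  det = 8·(4·9 - (-1)²) - (0)·((0)·9 - (-1)·(0)) + (0)·((0)·(-1) - 4·(0)) = 8·(35) - (0)·(0) + (0)·(0) = 280.
  So p(λ) = λ³ - 21λ² + 139λ - 280.
Step 2 — look for an integer root (rational root theorem: any rational root is an integer divisor of 280). Testing λ = 8:
  p(8) = 512 - 1344 + 1112 - 280 = 0  ✓
  Dividing out (λ - 8): p(λ) = (λ - 8)(λ² - 13λ + 35).
Step 3 — remaining eigenvalues from the quadratic λ² - 13λ + 35 = 0:
  Δ = 13² - 4·35 = 169 - 140 = 29,  λ = (13 ± √29)/2 = (13 ± 5.3852)/2 ≈ 9.1926 or 3.8074.
  Sorted: λ_1 = 9.1926,  λ_2 = 8,  λ_3 = 3.8074  (check: sum = 21 = tr ✓).

Step 4 — unit eigenvector for λ_1 ≈ 9.1926: v spans the null space of (Sigma - λ_1 I), whose rows are
  r_1 = (-1.1926, 0, 0),  r_2 = (0, -5.1926, -1),  r_3 = (0, -1, -0.1926).
  v is orthogonal to every row, so take v ∝ r_1 × r_2 = ((0)·(-1) - (0)·(-5.1926), (0)·(0) - (-1.1926)·(-1), (-1.1926)·(-5.1926) - (0)·(0)) ≈ (0, -1.1926, 6.1926).
  Rescale (multiply by -1 so the first nonzero entry is positive): u = (0, 1.1926, -6.1926).
  ||u|| = √((0)² + (1.1926)² + (-6.1926)²) = √(39.7703) ≈ 6.3064,  v_1 = u/||u|| ≈ (0, 0.1891, -0.982) (||v_1|| = 1).

λ_1 = 9.1926,  λ_2 = 8,  λ_3 = 3.8074;  v_1 ≈ (0, 0.1891, -0.982)


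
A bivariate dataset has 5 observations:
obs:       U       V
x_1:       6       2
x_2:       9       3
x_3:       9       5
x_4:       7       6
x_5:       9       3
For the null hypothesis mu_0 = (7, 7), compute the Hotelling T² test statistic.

Step 1 — sample mean vector:
  mean(U) = (6 + 9 + 9 + 7 + 9) / 5 = 40/5 = 8
  mean(V) = (2 + 3 + 5 + 6 + 3) / 5 = 19/5 = 3.8
  x̄ = (8, 3.8),  deviation x̄ - mu_0 = (8, 3.8) - (7, 7) = (1, -3.2).

Step 2 — sample covariance matrix, S[i,j] = (1/(n-1)) · Σ_k (x_{k,i} - mean_i) · (x_{k,j} - mean_j), divisor n-1 = 4:
  S[U,U] = ((-2)·(-2) + (1)·(1) + (1)·(1) + (-1)·(-1) + (1)·(1)) / 4 = 8/4 = 2
  S[U,V] = ((-2)·(-1.8) + (1)·(-0.8) + (1)·(1.2) + (-1)·(2.2) + (1)·(-0.8)) / 4 = 1/4 = 0.25
  S[V,V] = ((-1.8)·(-1.8) + (-0.8)·(-0.8) + (1.2)·(1.2) + (2.2)·(2.2) + (-0.8)·(-0.8)) / 4 = 10.8/4 = 2.7
  S = [[2, 0.25],
 [0.25, 2.7]].

Step 3 — invert S. det(S) = 2·2.7 - (0.25)² = 5.3375.
  S^{-1} = (1/det) · [[d, -b], [-b, a]] = [[0.5059, -0.0468],
 [-0.0468, 0.3747]].

Step 4 — quadratic form (x̄ - mu_0)^T · S^{-1} · (x̄ - mu_0):
  S^{-1} · (x̄ - mu_0) = (0.6557, -1.2459),
  (x̄ - mu_0)^T · [...] = (1)·(0.6557) + (-3.2)·(-1.2459) = 4.6426.

Step 5 — scale by n: T² = 5 · 4.6426 = 23.2131.

T² ≈ 23.2131


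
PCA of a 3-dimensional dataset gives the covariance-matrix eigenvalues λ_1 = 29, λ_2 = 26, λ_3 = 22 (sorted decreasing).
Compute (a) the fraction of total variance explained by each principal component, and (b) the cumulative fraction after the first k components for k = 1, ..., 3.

Step 1 — total variance = trace(Sigma) = Σ λ_i = 29 + 26 + 22 = 77.

Step 2 — fraction explained by component i = λ_i / Σ λ:
  PC1: 29/77 = 0.3766
  PC2: 26/77 = 0.3377
  PC3: 22/77 = 0.2857

Step 3 — cumulative fraction after k components = (λ_1 + ... + λ_k) / Σ λ:
  k = 1: 29/77 = 0.3766
  k = 2: (29 + 26)/77 = 55/77 = 0.7143
  k = 3: (29 + 26 + 22)/77 = 77/77 = 1

Summary (fraction, with percent):

explained: PC1 0.3766 (37.66%), PC2 0.3377 (33.77%), PC3 0.2857 (28.57%);  cumulative: 0.3766, 0.7143, 1


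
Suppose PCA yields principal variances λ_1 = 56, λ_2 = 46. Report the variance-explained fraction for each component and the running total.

Step 1 — total variance = trace(Sigma) = Σ λ_i = 56 + 46 = 102.

Step 2 — fraction explained by component i = λ_i / Σ λ:
  PC1: 56/102 = 0.549
  PC2: 46/102 = 0.451

Step 3 — cumulative fraction after k components = (λ_1 + ... + λ_k) / Σ λ:
  k = 1: 56/102 = 0.549
  k = 2: (56 + 46)/102 = 102/102 = 1

Summary (fraction, with percent):

explained: PC1 0.549 (54.9%), PC2 0.451 (45.1%);  cumulative: 0.549, 1


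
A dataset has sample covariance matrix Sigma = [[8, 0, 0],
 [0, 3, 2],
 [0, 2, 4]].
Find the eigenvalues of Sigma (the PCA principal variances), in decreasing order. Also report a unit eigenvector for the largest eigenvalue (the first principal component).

Step 1 — characteristic polynomial p(λ) = det(λI - Sigma) = λ³ - tr·λ² + c_1·λ - det, where tr = trace, c_1 = sum of the principal 2×2 minors, det = det(Sigma):
  tr = 8 + 3 + 4 = 15,
  c_1 = (8·3 - (0)²) + (8·4 - (0)²) + (3·4 - (2)²) = 24 + 32 + 8 = 64,
  det = 8·(3·4 - (2)²) - (0)·((0)·4 - (2)·(0)) + (0)·((0)·(2) - 3·(0)) = 8·(8) - (0)·(0) + (0)·(0) = 64.
  So p(λ) = λ³ - 15λ² + 64λ - 64.
Step 2 — look for an integer root (rational root theorem: any rational root is an integer divisor of 64). Testing λ = 8:
  p(8) = 512 - 960 + 512 - 64 = 0  ✓
  Dividing out (λ - 8): p(λ) = (λ - 8)(λ² - 7λ + 8).
Step 3 — remaining eigenvalues from the quadratic λ² - 7λ + 8 = 0:
  Δ = 7² - 4·8 = 49 - 32 = 17,  λ = (7 ± √17)/2 = (7 ± 4.1231)/2 ≈ 5.5616 or 1.4384.
  Sorted: λ_1 = 8,  λ_2 = 5.5616,  λ_3 = 1.4384  (check: sum = 15 = tr ✓).

Step 4 — unit eigenvector for λ_1 = 8: v spans the null space of (Sigma - λ_1 I), whose rows are
  r_1 = (0, 0, 0),  r_2 = (0, -5, 2),  r_3 = (0, 2, -4).
  v is orthogonal to every row, so take v ∝ r_2 × r_3 = ((-5)·(-4) - (2)·(2), (2)·(0) - (0)·(-4), (0)·(2) - (-5)·(0)) = (16, 0, 0).
  Rescale (divide by 16): u = (1, 0, 0).
  ||u|| = √((1)² + (0)² + (0)²) = √(1) = 1,  v_1 = u/||u|| ≈ (1, 0, 0) (||v_1|| = 1).

λ_1 = 8,  λ_2 = 5.5616,  λ_3 = 1.4384;  v_1 ≈ (1, 0, 0)


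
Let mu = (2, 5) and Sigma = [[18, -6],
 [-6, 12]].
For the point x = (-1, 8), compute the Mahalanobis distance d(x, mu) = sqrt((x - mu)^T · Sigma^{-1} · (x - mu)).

Step 1 — centre the observation: (x - mu) = (-3, 3).

Step 2 — invert Sigma. det(Sigma) = 18·12 - (-6)² = 180.
  Sigma^{-1} = (1/det) · [[d, -b], [-b, a]] = [[0.0667, 0.0333],
 [0.0333, 0.1]].

Step 3 — form the quadratic (x - mu)^T · Sigma^{-1} · (x - mu):
  Sigma^{-1} · (x - mu) = (-0.1, 0.2).
  (x - mu)^T · [Sigma^{-1} · (x - mu)] = (-3)·(-0.1) + (3)·(0.2) = 0.9.

Step 4 — take square root: d = √(0.9) ≈ 0.9487.

d(x, mu) = √(0.9) ≈ 0.9487


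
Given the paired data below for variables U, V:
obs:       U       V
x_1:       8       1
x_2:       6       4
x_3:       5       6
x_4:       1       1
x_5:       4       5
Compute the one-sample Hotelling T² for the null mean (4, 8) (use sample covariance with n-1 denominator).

Step 1 — sample mean vector:
  mean(U) = (8 + 6 + 5 + 1 + 4) / 5 = 24/5 = 4.8
  mean(V) = (1 + 4 + 6 + 1 + 5) / 5 = 17/5 = 3.4
  x̄ = (4.8, 3.4),  deviation x̄ - mu_0 = (4.8, 3.4) - (4, 8) = (0.8, -4.6).

Step 2 — sample covariance matrix, S[i,j] = (1/(n-1)) · Σ_k (x_{k,i} - mean_i) · (x_{k,j} - mean_j), divisor n-1 = 4:
  S[U,U] = ((3.2)·(3.2) + (1.2)·(1.2) + (0.2)·(0.2) + (-3.8)·(-3.8) + (-0.8)·(-0.8)) / 4 = 26.8/4 = 6.7
  S[U,V] = ((3.2)·(-2.4) + (1.2)·(0.6) + (0.2)·(2.6) + (-3.8)·(-2.4) + (-0.8)·(1.6)) / 4 = 1.4/4 = 0.35
  S[V,V] = ((-2.4)·(-2.4) + (0.6)·(0.6) + (2.6)·(2.6) + (-2.4)·(-2.4) + (1.6)·(1.6)) / 4 = 21.2/4 = 5.3
  S = [[6.7, 0.35],
 [0.35, 5.3]].

Step 3 — invert S. det(S) = 6.7·5.3 - (0.35)² = 35.3875.
  S^{-1} = (1/det) · [[d, -b], [-b, a]] = [[0.1498, -0.0099],
 [-0.0099, 0.1893]].

Step 4 — quadratic form (x̄ - mu_0)^T · S^{-1} · (x̄ - mu_0):
  S^{-1} · (x̄ - mu_0) = (0.1653, -0.8788),
  (x̄ - mu_0)^T · [...] = (0.8)·(0.1653) + (-4.6)·(-0.8788) = 4.1749.

Step 5 — scale by n: T² = 5 · 4.1749 = 20.8746.

T² ≈ 20.8746
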